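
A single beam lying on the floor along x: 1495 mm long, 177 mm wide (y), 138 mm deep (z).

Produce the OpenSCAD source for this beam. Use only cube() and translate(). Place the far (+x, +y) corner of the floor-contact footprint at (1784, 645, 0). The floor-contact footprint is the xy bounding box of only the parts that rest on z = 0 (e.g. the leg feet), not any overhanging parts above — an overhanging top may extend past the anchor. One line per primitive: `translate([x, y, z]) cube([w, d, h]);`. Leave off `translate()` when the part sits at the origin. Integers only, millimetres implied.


translate([289, 468, 0]) cube([1495, 177, 138]);


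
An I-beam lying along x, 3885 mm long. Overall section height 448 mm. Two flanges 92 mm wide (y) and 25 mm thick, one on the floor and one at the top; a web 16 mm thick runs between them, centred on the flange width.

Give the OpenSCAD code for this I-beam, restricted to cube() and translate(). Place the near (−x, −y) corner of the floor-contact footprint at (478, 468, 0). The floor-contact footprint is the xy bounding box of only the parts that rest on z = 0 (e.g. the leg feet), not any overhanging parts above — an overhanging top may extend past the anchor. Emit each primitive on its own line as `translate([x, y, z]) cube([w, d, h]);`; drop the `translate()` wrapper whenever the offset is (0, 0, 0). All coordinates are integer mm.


translate([478, 468, 0]) cube([3885, 92, 25]);
translate([478, 506, 25]) cube([3885, 16, 398]);
translate([478, 468, 423]) cube([3885, 92, 25]);


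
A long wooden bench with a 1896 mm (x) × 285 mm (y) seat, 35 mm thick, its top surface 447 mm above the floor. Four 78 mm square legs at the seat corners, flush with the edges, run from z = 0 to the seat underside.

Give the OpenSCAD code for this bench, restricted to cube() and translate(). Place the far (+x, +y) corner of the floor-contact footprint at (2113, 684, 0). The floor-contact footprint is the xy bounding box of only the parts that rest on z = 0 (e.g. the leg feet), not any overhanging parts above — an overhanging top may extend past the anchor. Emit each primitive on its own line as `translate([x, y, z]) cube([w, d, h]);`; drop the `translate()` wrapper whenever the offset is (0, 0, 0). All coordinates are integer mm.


// leg_h = 447 − 35 = 412
translate([217, 399, 412]) cube([1896, 285, 35]);
translate([217, 399, 0]) cube([78, 78, 412]);
translate([217, 606, 0]) cube([78, 78, 412]);
translate([2035, 399, 0]) cube([78, 78, 412]);
translate([2035, 606, 0]) cube([78, 78, 412]);


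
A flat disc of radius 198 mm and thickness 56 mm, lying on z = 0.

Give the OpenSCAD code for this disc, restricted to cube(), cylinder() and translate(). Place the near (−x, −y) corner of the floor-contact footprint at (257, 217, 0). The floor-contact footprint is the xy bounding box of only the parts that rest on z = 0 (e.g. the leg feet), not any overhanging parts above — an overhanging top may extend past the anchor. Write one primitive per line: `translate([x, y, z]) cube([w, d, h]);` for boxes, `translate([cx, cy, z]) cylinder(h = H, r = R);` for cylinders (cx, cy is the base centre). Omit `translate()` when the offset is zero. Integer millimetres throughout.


translate([455, 415, 0]) cylinder(h = 56, r = 198);


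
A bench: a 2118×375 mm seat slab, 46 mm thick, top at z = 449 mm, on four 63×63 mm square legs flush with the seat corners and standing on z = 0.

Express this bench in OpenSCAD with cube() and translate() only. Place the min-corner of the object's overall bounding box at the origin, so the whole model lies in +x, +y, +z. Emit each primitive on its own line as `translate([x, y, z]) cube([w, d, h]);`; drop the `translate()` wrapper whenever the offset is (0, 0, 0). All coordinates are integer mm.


translate([0, 0, 403]) cube([2118, 375, 46]);
cube([63, 63, 403]);
translate([0, 312, 0]) cube([63, 63, 403]);
translate([2055, 0, 0]) cube([63, 63, 403]);
translate([2055, 312, 0]) cube([63, 63, 403]);


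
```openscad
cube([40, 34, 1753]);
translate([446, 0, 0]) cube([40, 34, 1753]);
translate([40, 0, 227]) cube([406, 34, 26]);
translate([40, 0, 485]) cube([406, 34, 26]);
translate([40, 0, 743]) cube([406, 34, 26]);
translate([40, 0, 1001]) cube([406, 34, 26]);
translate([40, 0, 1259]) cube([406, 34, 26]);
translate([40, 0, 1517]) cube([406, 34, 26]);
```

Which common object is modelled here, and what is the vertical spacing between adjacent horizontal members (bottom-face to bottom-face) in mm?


A ladder. The rung spacing is 258 mm.

Two tall 40×34 posts with 6 short bars between them — a ladder. Adjacent rungs sit at z = 227 and z = 485, so the spacing is 485 − 227 = 258 mm.


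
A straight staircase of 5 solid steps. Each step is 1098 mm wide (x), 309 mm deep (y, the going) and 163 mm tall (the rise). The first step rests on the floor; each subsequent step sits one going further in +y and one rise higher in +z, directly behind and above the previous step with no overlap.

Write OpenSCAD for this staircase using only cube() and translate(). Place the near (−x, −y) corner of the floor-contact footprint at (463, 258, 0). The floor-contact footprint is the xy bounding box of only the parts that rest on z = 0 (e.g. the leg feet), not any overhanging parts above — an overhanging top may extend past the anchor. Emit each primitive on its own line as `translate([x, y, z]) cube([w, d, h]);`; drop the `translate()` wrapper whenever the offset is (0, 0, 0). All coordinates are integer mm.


translate([463, 258, 0]) cube([1098, 309, 163]);
translate([463, 567, 163]) cube([1098, 309, 163]);
translate([463, 876, 326]) cube([1098, 309, 163]);
translate([463, 1185, 489]) cube([1098, 309, 163]);
translate([463, 1494, 652]) cube([1098, 309, 163]);


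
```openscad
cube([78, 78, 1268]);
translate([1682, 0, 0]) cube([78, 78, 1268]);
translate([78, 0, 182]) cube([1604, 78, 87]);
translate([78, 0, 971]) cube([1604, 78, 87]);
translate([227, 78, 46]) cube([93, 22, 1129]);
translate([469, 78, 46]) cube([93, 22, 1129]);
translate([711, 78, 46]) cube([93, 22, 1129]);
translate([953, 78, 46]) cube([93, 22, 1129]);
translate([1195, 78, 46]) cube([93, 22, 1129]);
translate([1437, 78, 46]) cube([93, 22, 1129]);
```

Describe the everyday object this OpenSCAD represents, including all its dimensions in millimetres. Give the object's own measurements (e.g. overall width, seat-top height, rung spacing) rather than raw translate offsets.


A fence section. Two 78×78 mm posts, 1268 mm tall, stand on the floor with a clear span of 1604 mm between their inner faces. Two horizontal rails of 78×87 mm section span the gap between the posts with their undersides at z = 182 mm and z = 971 mm, flush with the posts' −y face. 6 pickets, each 93 mm wide, 22 mm thick and 1129 mm tall, are fixed to the +y face of the rails with their bottoms at z = 46 mm, spaced across the span with a 149 mm gap after the −x post and between neighbouring pickets, with 152 mm left before the +x post.


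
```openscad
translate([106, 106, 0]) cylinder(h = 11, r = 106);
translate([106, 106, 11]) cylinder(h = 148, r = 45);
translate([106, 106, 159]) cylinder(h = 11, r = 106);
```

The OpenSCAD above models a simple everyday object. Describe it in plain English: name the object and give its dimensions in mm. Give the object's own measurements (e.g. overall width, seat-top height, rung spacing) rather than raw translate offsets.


A spool: two coaxial disc flanges of radius 106 mm and thickness 11 mm, joined by a core cylinder of radius 45 mm and height 148 mm. The lower flange rests on z = 0 and the three cylinders share a vertical axis.


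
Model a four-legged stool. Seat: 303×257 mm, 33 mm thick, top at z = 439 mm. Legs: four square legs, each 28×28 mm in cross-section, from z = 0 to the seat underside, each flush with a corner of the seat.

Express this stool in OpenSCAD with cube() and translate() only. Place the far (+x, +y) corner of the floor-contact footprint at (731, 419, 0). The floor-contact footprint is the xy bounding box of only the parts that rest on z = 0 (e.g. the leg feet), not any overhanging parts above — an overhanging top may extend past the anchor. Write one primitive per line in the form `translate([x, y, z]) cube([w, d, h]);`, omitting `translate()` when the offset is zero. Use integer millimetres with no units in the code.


// leg_h = 439 - 33 = 406
translate([428, 162, 406]) cube([303, 257, 33]);
translate([428, 162, 0]) cube([28, 28, 406]);
translate([703, 162, 0]) cube([28, 28, 406]);
translate([428, 391, 0]) cube([28, 28, 406]);
translate([703, 391, 0]) cube([28, 28, 406]);


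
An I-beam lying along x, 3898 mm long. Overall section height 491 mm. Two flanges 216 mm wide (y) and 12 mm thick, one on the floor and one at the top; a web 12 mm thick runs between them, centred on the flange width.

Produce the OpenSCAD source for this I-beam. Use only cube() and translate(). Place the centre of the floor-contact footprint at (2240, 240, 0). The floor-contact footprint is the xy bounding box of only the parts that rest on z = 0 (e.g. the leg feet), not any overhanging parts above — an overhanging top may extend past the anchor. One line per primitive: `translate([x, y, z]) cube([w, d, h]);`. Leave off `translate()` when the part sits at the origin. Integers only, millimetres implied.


translate([291, 132, 0]) cube([3898, 216, 12]);
translate([291, 234, 12]) cube([3898, 12, 467]);
translate([291, 132, 479]) cube([3898, 216, 12]);


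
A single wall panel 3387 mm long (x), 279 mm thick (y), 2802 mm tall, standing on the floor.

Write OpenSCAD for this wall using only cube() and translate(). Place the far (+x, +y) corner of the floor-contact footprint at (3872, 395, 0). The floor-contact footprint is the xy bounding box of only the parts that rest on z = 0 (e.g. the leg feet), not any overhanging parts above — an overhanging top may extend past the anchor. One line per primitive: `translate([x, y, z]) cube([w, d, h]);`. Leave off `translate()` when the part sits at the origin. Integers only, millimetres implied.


translate([485, 116, 0]) cube([3387, 279, 2802]);


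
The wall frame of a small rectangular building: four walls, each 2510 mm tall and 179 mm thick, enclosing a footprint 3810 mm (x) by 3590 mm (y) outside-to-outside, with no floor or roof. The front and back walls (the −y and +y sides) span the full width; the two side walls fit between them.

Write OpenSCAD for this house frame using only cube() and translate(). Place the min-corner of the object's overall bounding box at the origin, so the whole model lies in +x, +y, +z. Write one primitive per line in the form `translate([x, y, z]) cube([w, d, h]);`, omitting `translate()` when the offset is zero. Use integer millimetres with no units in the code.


cube([3810, 179, 2510]);
translate([0, 3411, 0]) cube([3810, 179, 2510]);
translate([0, 179, 0]) cube([179, 3232, 2510]);
translate([3631, 179, 0]) cube([179, 3232, 2510]);


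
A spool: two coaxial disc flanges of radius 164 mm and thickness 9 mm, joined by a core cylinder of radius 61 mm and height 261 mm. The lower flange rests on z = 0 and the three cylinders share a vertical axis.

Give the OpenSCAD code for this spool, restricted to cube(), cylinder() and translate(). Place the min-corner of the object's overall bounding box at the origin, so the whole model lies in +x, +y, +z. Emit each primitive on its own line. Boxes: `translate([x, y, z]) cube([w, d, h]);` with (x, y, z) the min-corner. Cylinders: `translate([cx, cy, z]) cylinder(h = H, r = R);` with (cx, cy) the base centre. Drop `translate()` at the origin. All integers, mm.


translate([164, 164, 0]) cylinder(h = 9, r = 164);
translate([164, 164, 9]) cylinder(h = 261, r = 61);
translate([164, 164, 270]) cylinder(h = 9, r = 164);


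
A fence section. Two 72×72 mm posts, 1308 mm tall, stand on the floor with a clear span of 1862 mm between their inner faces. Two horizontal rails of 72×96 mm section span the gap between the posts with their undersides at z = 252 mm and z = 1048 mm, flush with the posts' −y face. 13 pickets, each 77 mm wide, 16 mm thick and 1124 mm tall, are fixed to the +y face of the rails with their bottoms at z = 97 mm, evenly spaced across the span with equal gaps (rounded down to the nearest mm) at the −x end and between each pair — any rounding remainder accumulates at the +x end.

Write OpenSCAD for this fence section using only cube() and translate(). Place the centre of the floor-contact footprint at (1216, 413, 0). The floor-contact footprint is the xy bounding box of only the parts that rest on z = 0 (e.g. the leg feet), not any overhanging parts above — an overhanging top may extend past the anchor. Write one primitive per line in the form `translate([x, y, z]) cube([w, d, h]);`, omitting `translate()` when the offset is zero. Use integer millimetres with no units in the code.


translate([213, 377, 0]) cube([72, 72, 1308]);
translate([2147, 377, 0]) cube([72, 72, 1308]);
translate([285, 377, 252]) cube([1862, 72, 96]);
translate([285, 377, 1048]) cube([1862, 72, 96]);
translate([346, 449, 97]) cube([77, 16, 1124]);
translate([484, 449, 97]) cube([77, 16, 1124]);
translate([622, 449, 97]) cube([77, 16, 1124]);
translate([760, 449, 97]) cube([77, 16, 1124]);
translate([898, 449, 97]) cube([77, 16, 1124]);
translate([1036, 449, 97]) cube([77, 16, 1124]);
translate([1174, 449, 97]) cube([77, 16, 1124]);
translate([1312, 449, 97]) cube([77, 16, 1124]);
translate([1450, 449, 97]) cube([77, 16, 1124]);
translate([1588, 449, 97]) cube([77, 16, 1124]);
translate([1726, 449, 97]) cube([77, 16, 1124]);
translate([1864, 449, 97]) cube([77, 16, 1124]);
translate([2002, 449, 97]) cube([77, 16, 1124]);


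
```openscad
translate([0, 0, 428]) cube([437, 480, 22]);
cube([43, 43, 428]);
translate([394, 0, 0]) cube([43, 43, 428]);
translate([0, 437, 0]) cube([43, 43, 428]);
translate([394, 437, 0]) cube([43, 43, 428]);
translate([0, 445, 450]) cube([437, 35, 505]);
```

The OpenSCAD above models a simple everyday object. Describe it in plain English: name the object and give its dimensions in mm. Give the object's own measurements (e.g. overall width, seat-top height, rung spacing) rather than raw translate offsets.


A chair. The seat is a 437×480×22 mm slab with its top at z = 450 mm, on four 43×43 mm corner legs (flush with the seat edges, standing on z = 0). A flat backrest 35 mm thick, 505 mm tall, spans the full seat width and rises from the seat top along its +y edge, rear face flush with the rear of the seat.


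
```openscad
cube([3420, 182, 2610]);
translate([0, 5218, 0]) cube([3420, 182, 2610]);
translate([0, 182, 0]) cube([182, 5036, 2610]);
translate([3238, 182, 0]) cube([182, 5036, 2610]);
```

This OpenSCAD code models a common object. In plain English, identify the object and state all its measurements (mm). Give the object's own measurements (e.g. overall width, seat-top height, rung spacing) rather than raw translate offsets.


The wall frame of a small rectangular building: four walls, each 2610 mm tall and 182 mm thick, enclosing a footprint 3420 mm (x) by 5400 mm (y) outside-to-outside, with no floor or roof. The front and back walls (the −y and +y sides) span the full width; the two side walls fit between them.


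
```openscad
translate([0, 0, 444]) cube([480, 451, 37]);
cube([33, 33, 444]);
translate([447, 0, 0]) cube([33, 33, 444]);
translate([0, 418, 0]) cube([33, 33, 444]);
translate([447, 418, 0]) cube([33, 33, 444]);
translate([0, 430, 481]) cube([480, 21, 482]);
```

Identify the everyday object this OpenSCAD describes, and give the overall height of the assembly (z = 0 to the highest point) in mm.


A chair. The overall height is 963 mm.

A slab on four corner posts with a tall panel at the back — a chair. The seat slab sits at z = 444 with thickness 37, and the 482 mm backrest starts at the seat top, so the overall height is 444 + 37 + 482 = 963 mm.


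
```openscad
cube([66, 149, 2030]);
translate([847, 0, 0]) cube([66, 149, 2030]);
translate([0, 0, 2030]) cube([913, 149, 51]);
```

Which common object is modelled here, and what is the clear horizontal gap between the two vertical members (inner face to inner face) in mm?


A door frame. The clear opening width is 781 mm.

Two 2030 mm tall posts with a header on top — a door frame. The left jamb is 66 mm wide at x = 0; the right jamb starts at x = 847. The clear opening is 847 − 66 = 781 mm.


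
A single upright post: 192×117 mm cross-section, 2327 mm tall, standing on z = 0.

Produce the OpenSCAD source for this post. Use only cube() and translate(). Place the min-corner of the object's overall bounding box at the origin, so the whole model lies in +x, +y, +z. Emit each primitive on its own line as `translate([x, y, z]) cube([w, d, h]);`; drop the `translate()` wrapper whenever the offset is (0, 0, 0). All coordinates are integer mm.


cube([192, 117, 2327]);


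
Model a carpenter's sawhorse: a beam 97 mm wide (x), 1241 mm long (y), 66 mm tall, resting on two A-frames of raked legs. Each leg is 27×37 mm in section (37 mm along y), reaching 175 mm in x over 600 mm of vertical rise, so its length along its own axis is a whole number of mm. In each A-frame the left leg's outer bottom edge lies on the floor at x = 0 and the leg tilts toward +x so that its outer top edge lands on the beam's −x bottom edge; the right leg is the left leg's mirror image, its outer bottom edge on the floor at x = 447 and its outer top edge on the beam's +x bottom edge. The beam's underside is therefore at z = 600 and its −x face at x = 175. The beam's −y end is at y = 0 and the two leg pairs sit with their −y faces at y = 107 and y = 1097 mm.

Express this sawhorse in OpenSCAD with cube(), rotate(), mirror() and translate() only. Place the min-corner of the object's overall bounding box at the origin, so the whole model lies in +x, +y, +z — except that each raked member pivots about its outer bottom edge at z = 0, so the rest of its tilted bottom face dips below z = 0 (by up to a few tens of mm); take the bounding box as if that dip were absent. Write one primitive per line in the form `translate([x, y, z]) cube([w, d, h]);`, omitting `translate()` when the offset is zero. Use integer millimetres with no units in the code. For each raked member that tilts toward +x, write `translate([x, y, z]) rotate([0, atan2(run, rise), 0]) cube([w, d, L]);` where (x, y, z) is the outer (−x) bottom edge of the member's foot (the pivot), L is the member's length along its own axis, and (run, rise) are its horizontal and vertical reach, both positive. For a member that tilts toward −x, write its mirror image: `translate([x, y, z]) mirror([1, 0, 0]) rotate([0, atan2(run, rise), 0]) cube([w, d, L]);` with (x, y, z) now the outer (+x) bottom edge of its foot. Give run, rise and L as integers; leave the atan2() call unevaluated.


translate([175, 0, 600]) cube([97, 1241, 66]);
translate([0, 107, 0]) rotate([0, atan2(175, 600), 0]) cube([27, 37, 625]);
translate([447, 107, 0]) mirror([1, 0, 0]) rotate([0, atan2(175, 600), 0]) cube([27, 37, 625]);
translate([0, 1097, 0]) rotate([0, atan2(175, 600), 0]) cube([27, 37, 625]);
translate([447, 1097, 0]) mirror([1, 0, 0]) rotate([0, atan2(175, 600), 0]) cube([27, 37, 625]);


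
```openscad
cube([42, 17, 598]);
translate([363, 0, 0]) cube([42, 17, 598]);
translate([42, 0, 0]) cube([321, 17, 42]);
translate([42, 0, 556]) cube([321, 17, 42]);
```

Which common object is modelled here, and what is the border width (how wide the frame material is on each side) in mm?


A picture frame. The border width is 42 mm.

Four thin pieces enclosing a rectangular opening — a picture frame. The two full-height stiles are 598 mm tall; the top rail sits at z = 556 and is 42 mm tall, so the border above the opening is 598 − 556 = 42 mm, matching the stile x-width.


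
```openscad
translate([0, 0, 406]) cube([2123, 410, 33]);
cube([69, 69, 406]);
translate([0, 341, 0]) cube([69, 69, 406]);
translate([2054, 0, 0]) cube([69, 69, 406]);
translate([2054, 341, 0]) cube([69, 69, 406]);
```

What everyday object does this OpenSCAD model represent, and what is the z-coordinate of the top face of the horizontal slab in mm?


A bench. The seat-top height is 439 mm.

A long slab on four corner posts — a bench. The slab sits at z = 406 with thickness 33, so the top is 406 + 33 = 439 mm.


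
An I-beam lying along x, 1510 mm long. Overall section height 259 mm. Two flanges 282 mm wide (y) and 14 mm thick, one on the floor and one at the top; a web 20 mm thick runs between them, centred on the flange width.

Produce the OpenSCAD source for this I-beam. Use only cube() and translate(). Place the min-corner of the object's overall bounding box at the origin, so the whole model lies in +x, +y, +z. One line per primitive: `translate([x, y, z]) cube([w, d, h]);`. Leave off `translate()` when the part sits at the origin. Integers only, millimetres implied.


cube([1510, 282, 14]);
translate([0, 131, 14]) cube([1510, 20, 231]);
translate([0, 0, 245]) cube([1510, 282, 14]);


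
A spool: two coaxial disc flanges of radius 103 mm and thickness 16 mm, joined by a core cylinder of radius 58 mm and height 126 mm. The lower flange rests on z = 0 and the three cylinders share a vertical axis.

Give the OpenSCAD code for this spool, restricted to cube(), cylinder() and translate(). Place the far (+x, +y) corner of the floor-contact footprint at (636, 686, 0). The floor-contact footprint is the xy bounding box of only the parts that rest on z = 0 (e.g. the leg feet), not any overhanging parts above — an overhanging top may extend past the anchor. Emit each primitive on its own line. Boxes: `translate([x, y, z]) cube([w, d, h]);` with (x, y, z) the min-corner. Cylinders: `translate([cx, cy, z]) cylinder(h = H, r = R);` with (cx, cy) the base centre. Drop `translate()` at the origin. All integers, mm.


translate([533, 583, 0]) cylinder(h = 16, r = 103);
translate([533, 583, 16]) cylinder(h = 126, r = 58);
translate([533, 583, 142]) cylinder(h = 16, r = 103);


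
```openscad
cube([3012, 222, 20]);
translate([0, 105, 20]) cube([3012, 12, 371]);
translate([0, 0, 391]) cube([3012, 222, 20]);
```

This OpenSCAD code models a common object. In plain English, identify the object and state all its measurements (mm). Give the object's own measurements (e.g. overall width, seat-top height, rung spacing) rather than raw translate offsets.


An I-beam lying along x, 3012 mm long. Overall section height 411 mm. Two flanges 222 mm wide (y) and 20 mm thick, one on the floor and one at the top; a web 12 mm thick runs between them, centred on the flange width.


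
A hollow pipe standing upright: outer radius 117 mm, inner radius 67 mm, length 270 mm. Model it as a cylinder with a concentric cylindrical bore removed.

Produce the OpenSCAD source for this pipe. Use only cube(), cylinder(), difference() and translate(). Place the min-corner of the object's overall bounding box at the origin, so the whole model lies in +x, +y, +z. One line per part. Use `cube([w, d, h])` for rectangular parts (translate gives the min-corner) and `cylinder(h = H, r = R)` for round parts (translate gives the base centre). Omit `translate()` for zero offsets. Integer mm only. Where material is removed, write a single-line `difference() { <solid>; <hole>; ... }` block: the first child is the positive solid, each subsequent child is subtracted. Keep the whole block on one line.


difference() { translate([117, 117, 0]) cylinder(h = 270, r = 117); translate([117, 117, 0]) cylinder(h = 270, r = 67); }


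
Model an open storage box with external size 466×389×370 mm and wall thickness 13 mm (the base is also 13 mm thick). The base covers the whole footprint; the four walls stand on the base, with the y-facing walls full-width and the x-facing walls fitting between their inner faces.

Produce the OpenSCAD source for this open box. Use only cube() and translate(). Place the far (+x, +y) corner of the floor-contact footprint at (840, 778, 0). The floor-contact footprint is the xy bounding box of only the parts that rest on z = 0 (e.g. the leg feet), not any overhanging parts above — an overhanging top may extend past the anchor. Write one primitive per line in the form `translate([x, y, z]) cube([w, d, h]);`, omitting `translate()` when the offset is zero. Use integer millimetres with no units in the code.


translate([374, 389, 0]) cube([466, 389, 13]);
translate([374, 389, 13]) cube([466, 13, 357]);
translate([374, 765, 13]) cube([466, 13, 357]);
translate([374, 402, 13]) cube([13, 363, 357]);
translate([827, 402, 13]) cube([13, 363, 357]);


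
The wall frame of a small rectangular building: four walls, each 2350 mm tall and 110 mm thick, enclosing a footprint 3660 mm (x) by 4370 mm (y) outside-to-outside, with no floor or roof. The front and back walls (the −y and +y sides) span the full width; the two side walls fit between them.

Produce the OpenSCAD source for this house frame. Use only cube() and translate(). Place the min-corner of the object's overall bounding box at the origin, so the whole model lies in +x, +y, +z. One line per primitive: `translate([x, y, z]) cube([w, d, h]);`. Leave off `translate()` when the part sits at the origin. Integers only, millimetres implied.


cube([3660, 110, 2350]);
translate([0, 4260, 0]) cube([3660, 110, 2350]);
translate([0, 110, 0]) cube([110, 4150, 2350]);
translate([3550, 110, 0]) cube([110, 4150, 2350]);


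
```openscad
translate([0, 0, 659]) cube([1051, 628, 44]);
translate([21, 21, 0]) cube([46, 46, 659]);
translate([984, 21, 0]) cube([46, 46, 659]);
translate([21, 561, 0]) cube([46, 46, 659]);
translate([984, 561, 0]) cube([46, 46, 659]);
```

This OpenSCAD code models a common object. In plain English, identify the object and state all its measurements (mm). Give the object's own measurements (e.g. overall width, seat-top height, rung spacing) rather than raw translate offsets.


A rectangular dining table. The top is 1051×628×44 mm with its upper surface at z = 703 mm. It stands on four 46×46 mm square legs, each inset 21 mm from the nearest pair of top edges, running from the floor to the underside of the top.


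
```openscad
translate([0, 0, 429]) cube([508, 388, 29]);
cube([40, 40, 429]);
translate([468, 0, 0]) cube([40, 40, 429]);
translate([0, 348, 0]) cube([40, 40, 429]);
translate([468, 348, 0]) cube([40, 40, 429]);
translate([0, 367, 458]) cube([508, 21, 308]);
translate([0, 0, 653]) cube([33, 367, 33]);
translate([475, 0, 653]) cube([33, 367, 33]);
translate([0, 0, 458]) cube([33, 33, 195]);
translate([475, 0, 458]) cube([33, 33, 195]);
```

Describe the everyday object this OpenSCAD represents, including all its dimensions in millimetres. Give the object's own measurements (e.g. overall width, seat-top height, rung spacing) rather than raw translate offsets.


A chair. The seat is a 508×388×29 mm slab with its top at z = 458 mm, on four 40×40 mm corner legs (flush with the seat edges, standing on z = 0). A flat backrest 21 mm thick, 308 mm tall, spans the full seat width and rises from the seat top along its +y edge, rear face flush with the rear of the seat. Two armrests of 33×33 mm section run along each side from the seat's front edge to the front of the backrest, top faces 228 mm above the seat top and outer faces flush with the seat's x-edges; a 33×33 mm post under the front of each armrest stands on the seat at the front corner.


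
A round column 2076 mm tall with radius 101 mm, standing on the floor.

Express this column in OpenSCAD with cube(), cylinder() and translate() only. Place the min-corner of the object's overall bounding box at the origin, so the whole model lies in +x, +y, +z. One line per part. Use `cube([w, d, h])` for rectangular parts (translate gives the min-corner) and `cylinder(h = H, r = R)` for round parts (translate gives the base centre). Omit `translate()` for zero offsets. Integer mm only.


translate([101, 101, 0]) cylinder(h = 2076, r = 101);


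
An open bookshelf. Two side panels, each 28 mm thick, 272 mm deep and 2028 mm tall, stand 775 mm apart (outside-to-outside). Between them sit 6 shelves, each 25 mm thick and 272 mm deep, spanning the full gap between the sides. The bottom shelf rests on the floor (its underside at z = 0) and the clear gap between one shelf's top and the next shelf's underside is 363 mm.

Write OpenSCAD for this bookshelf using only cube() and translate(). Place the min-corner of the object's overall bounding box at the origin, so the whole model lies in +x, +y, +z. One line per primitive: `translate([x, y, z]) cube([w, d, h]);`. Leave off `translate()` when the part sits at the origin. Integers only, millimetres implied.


cube([28, 272, 2028]);
translate([747, 0, 0]) cube([28, 272, 2028]);
translate([28, 0, 0]) cube([719, 272, 25]);
translate([28, 0, 388]) cube([719, 272, 25]);
translate([28, 0, 776]) cube([719, 272, 25]);
translate([28, 0, 1164]) cube([719, 272, 25]);
translate([28, 0, 1552]) cube([719, 272, 25]);
translate([28, 0, 1940]) cube([719, 272, 25]);


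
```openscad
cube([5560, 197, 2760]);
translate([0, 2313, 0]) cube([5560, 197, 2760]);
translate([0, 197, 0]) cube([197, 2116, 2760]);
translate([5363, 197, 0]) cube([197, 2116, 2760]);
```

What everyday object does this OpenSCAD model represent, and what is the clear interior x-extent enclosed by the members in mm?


A house (or room) frame. The interior width is 5166 mm.

Four 2760 mm walls enclosing a rectangle with no floor or roof — a room or house frame. Outside width is 5560 mm and wall thickness is 197 mm, so the interior width is 5560 − 2 × 197 = 5166 mm.


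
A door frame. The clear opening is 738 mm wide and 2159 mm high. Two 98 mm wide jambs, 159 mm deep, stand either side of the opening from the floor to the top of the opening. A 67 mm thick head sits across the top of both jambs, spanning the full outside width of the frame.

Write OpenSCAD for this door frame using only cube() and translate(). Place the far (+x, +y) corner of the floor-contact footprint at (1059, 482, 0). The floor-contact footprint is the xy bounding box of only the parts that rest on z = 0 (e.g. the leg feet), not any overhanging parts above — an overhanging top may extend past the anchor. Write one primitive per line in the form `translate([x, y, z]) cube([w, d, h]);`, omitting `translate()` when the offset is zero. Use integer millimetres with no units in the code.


translate([125, 323, 0]) cube([98, 159, 2159]);
translate([961, 323, 0]) cube([98, 159, 2159]);
translate([125, 323, 2159]) cube([934, 159, 67]);


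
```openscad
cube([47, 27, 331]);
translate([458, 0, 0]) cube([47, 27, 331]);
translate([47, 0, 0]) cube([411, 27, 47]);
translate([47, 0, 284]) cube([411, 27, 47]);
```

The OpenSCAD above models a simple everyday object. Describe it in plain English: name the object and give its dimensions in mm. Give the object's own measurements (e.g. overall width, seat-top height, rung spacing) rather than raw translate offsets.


A rectangular picture frame lying in the x–z plane (depth along y). The opening is 411 mm wide (x) by 237 mm tall (z), surrounded by a border 47 mm wide on all four sides. The frame is 27 mm deep and is made of two full-height vertical stiles with two horizontal rails fitted between them.


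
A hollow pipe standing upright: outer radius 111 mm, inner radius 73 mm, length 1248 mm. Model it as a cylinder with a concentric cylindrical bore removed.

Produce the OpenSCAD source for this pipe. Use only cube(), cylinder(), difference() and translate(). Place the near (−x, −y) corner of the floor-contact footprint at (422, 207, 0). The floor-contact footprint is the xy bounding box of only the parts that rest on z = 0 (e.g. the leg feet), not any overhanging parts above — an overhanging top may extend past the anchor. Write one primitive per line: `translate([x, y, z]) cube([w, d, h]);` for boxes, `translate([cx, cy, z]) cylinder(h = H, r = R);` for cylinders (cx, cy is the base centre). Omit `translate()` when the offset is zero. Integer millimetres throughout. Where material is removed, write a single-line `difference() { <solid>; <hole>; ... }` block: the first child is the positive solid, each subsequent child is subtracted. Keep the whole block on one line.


difference() { translate([533, 318, 0]) cylinder(h = 1248, r = 111); translate([533, 318, 0]) cylinder(h = 1248, r = 73); }


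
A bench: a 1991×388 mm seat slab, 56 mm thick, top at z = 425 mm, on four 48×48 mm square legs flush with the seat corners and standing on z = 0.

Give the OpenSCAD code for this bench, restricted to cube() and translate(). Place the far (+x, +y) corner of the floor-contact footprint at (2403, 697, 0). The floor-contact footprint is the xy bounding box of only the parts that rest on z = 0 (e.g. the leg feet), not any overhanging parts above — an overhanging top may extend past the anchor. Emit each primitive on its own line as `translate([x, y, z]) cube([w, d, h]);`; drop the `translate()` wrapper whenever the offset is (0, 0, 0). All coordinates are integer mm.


translate([412, 309, 369]) cube([1991, 388, 56]);
translate([412, 309, 0]) cube([48, 48, 369]);
translate([412, 649, 0]) cube([48, 48, 369]);
translate([2355, 309, 0]) cube([48, 48, 369]);
translate([2355, 649, 0]) cube([48, 48, 369]);


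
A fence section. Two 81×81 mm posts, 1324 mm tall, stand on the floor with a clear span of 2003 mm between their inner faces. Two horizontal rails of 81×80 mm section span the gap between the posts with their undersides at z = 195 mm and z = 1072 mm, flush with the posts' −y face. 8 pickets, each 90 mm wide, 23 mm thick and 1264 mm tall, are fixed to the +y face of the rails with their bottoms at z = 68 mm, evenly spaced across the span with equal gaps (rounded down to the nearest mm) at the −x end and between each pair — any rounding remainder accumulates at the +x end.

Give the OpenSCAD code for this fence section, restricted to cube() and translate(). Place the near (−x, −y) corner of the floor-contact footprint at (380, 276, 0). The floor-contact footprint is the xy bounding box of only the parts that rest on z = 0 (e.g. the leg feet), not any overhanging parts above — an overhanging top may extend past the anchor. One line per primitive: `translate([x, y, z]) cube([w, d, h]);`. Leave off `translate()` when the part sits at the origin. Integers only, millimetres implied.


translate([380, 276, 0]) cube([81, 81, 1324]);
translate([2464, 276, 0]) cube([81, 81, 1324]);
translate([461, 276, 195]) cube([2003, 81, 80]);
translate([461, 276, 1072]) cube([2003, 81, 80]);
translate([603, 357, 68]) cube([90, 23, 1264]);
translate([835, 357, 68]) cube([90, 23, 1264]);
translate([1067, 357, 68]) cube([90, 23, 1264]);
translate([1299, 357, 68]) cube([90, 23, 1264]);
translate([1531, 357, 68]) cube([90, 23, 1264]);
translate([1763, 357, 68]) cube([90, 23, 1264]);
translate([1995, 357, 68]) cube([90, 23, 1264]);
translate([2227, 357, 68]) cube([90, 23, 1264]);


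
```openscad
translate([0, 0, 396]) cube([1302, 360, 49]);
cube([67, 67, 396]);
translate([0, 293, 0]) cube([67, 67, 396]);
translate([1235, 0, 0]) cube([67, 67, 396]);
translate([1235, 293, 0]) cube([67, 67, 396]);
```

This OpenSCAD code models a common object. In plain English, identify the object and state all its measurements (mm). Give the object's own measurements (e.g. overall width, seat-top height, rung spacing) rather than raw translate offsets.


A long wooden bench with a 1302 mm (x) × 360 mm (y) seat, 49 mm thick, its top surface 445 mm above the floor. Four 67 mm square legs at the seat corners, flush with the edges, run from z = 0 to the seat underside.


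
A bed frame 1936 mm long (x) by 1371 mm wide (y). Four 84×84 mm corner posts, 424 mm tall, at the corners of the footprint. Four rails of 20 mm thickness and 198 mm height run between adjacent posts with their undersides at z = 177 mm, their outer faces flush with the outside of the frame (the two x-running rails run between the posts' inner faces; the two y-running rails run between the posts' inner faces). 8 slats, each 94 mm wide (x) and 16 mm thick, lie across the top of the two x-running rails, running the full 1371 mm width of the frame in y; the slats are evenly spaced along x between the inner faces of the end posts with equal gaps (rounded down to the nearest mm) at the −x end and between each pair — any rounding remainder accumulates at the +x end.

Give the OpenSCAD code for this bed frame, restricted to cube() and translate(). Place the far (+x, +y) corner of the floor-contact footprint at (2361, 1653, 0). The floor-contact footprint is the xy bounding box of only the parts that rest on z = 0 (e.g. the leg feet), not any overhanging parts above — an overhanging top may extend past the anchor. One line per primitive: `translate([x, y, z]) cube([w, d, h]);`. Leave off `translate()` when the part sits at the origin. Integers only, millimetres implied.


translate([425, 282, 0]) cube([84, 84, 424]);
translate([425, 1569, 0]) cube([84, 84, 424]);
translate([2277, 282, 0]) cube([84, 84, 424]);
translate([2277, 1569, 0]) cube([84, 84, 424]);
translate([509, 282, 177]) cube([1768, 20, 198]);
translate([509, 1633, 177]) cube([1768, 20, 198]);
translate([425, 366, 177]) cube([20, 1203, 198]);
translate([2341, 366, 177]) cube([20, 1203, 198]);
translate([621, 282, 375]) cube([94, 1371, 16]);
translate([827, 282, 375]) cube([94, 1371, 16]);
translate([1033, 282, 375]) cube([94, 1371, 16]);
translate([1239, 282, 375]) cube([94, 1371, 16]);
translate([1445, 282, 375]) cube([94, 1371, 16]);
translate([1651, 282, 375]) cube([94, 1371, 16]);
translate([1857, 282, 375]) cube([94, 1371, 16]);
translate([2063, 282, 375]) cube([94, 1371, 16]);


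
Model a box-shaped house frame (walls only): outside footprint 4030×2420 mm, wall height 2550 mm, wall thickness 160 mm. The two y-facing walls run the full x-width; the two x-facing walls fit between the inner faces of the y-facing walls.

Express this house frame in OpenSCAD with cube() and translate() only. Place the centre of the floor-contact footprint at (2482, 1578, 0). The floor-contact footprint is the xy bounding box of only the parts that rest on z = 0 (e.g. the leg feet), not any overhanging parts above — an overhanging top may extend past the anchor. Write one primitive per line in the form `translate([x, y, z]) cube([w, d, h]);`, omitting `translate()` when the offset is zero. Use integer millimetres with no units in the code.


translate([467, 368, 0]) cube([4030, 160, 2550]);
translate([467, 2628, 0]) cube([4030, 160, 2550]);
translate([467, 528, 0]) cube([160, 2100, 2550]);
translate([4337, 528, 0]) cube([160, 2100, 2550]);


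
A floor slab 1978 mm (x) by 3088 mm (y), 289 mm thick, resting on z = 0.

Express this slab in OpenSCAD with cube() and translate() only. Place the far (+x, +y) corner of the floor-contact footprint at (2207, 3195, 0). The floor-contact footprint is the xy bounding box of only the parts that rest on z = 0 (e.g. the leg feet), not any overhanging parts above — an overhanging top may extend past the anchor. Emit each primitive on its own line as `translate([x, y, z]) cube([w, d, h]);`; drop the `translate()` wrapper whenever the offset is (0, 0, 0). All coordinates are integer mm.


translate([229, 107, 0]) cube([1978, 3088, 289]);


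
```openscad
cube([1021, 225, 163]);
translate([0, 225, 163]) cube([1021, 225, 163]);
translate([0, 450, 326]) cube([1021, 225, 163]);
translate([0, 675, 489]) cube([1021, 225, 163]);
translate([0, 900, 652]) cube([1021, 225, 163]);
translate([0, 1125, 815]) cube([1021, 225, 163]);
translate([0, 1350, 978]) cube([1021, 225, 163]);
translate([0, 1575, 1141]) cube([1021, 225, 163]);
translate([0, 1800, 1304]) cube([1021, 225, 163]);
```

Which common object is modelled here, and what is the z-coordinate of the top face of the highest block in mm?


A staircase. The total rise is 1467 mm.

9 identical blocks, each offset up and back from the previous — a staircase. Each step is 163 mm tall and there are 9 of them, so the total rise is 9 × 163 = 1467 mm.


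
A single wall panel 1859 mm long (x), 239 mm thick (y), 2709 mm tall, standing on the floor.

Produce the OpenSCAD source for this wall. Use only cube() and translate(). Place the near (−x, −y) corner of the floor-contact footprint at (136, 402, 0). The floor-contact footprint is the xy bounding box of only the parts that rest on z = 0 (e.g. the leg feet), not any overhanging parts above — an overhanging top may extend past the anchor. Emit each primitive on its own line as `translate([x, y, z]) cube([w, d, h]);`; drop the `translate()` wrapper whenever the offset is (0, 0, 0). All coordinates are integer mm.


translate([136, 402, 0]) cube([1859, 239, 2709]);
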